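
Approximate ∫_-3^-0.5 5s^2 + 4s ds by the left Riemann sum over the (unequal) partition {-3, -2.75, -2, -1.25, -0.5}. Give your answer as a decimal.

Subinterval widths: 0.25, 0.75, 0.75, 0.75.
Left endpoints: -3, -2.75, -2, -1.25.
f(-3) = 33, f(-2.75) = 26.8125, f(-2) = 12, f(-1.25) = 2.8125.
Sum = Σ Δs_i · f(s_i).
Sum = 39.46875.

39.46875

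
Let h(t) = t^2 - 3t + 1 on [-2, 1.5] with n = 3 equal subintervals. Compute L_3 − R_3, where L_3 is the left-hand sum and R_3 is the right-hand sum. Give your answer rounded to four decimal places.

L_3 ≈ 17.856481.
R_3 ≈ 3.564815.
L_3 − R_3 ≈ 14.2917.

14.2917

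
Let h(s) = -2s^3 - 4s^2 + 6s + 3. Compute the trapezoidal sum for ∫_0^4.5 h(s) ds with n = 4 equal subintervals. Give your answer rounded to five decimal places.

Δs = (4.5 − 0)/4 = 1.125.
h(0) = 3, h(1.125) = 1.83984375, h(2.25) = -26.53125, h(3.375) = -99.19921875, h(4.5) = -233.25.
T_4 = (Δs/2)·[h(s_0) + 2h(s_1) + 2h(s_2) + 2h(s_3) + h(s_4)].
Sum ≈ -268.89258.

-268.89258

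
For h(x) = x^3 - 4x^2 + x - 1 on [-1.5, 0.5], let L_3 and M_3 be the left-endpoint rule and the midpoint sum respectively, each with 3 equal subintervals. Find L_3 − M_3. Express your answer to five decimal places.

L_3 ≈ -14.2314815.
M_3 ≈ -8.5092593.
L_3 − M_3 ≈ -5.72222.

-5.72222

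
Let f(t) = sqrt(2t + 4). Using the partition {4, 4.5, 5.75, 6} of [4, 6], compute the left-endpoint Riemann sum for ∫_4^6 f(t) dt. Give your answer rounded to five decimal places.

7.22324

Subinterval widths: 0.5, 1.25, 0.25.
Left endpoints: 4, 4.5, 5.75.
f(4) ≈ 3.46410, f(4.5) ≈ 3.60555, f(5.75) ≈ 3.93700.
Sum = Σ Δt_i · f(t_i).
Sum ≈ 7.22324.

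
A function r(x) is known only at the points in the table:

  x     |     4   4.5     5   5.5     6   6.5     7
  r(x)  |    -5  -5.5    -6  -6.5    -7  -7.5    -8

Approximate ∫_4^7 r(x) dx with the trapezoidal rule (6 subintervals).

-19.5

Δx = 0.5.
T_6 = (0.5/2)·[(-5) + 2·(-5.5) + 2·(-6) + 2·(-6.5) + 2·(-7) + 2·(-7.5) + (-8)] = -19.5.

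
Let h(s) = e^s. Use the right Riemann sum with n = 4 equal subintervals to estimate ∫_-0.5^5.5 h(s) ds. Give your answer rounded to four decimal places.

Δs = (5.5 − (-0.5))/4 = 1.5.
Right endpoints: 1, 2.5, 4, 5.5.
h(1) ≈ 2.7183, h(2.5) ≈ 12.1825, h(4) ≈ 54.5982, h(5.5) ≈ 244.6919.
Sum = Δs · [h(1) + h(2.5) + h(4) + h(5.5)].
Sum ≈ 471.2863.

471.2863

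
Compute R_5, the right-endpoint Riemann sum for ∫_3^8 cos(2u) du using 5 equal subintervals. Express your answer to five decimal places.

Δu = (8 − 3)/5 = 1.
Right endpoints: 4, 5, 6, 7, 8.
f(4) ≈ -0.14550, f(5) ≈ -0.83907, f(6) ≈ 0.84385, f(7) ≈ 0.13674, f(8) ≈ -0.95766.
Sum = Δu · [f(4) + f(5) + f(6) + f(7) + f(8)].
Sum ≈ -0.96164.

-0.96164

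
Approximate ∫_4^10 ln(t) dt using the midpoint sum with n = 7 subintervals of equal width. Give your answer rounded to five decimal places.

Δt = (10 − 4)/7 = 6/7.
Midpoints: 31/7, 37/7, 43/7, 7, 55/7, 61/7, 67/7.
f(31/7) ≈ 1.48808, f(37/7) ≈ 1.66501, f(43/7) ≈ 1.81529, f(7) ≈ 1.94591, f(55/7) ≈ 2.06142, f(61/7) ≈ 2.16496, f(67/7) ≈ 2.25878.
Sum = Δt · [f(31/7) + f(37/7) + f(43/7) + ...].
Sum ≈ 11.48525.

11.48525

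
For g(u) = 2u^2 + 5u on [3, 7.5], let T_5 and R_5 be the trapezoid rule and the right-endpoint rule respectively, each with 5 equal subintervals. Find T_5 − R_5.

T_5 = 382.59.
R_5 = 435.24.
T_5 − R_5 = -52.65.

-52.65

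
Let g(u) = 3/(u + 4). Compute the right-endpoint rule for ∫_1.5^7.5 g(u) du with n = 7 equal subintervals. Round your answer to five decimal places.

2.09550

Δu = (7.5 − 1.5)/7 = 6/7.
Right endpoints: 33/14, 45/14, 57/14, 69/14, 81/14, 93/14, 7.5.
g(33/14) = 42/89, g(45/14) = 42/101, g(57/14) = 42/113, g(69/14) = 0.336, g(81/14) = 42/137, g(93/14) = 42/149, g(7.5) = 6/23.
Sum = Δu · [g(33/14) + g(45/14) + g(57/14) + ...].
Sum ≈ 2.09550.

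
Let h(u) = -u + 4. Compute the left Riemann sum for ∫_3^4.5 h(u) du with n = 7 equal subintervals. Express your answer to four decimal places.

Δu = (4.5 − 3)/7 = 3/14.
Left endpoints: 3, 45/14, 24/7, 51/14, 27/7, 57/14, 30/7.
h(3) = 1, h(45/14) = 11/14, h(24/7) = 4/7, h(51/14) = 5/14, h(27/7) = 1/7, h(57/14) = -1/14, h(30/7) = -2/7.
Sum = Δu · [h(3) + h(45/14) + h(24/7) + ...].
Sum ≈ 0.5357.

0.5357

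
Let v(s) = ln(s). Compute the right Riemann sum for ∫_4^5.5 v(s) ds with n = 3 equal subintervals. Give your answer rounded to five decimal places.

2.40913

Δs = (5.5 − 4)/3 = 0.5.
Right endpoints: 4.5, 5, 5.5.
v(4.5) ≈ 1.50408, v(5) ≈ 1.60944, v(5.5) ≈ 1.70475.
Sum = Δs · [v(4.5) + v(5) + v(5.5)].
Sum ≈ 2.40913.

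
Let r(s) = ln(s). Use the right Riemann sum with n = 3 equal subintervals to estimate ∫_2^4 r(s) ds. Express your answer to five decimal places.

Δs = (4 − 2)/3 = 2/3.
Right endpoints: 8/3, 10/3, 4.
r(8/3) ≈ 0.98083, r(10/3) ≈ 1.20397, r(4) ≈ 1.38629.
Sum = Δs · [r(8/3) + r(10/3) + r(4)].
Sum ≈ 2.38073.

2.38073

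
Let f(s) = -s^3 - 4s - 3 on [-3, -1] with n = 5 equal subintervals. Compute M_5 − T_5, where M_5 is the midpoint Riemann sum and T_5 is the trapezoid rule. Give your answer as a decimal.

M_5 = 29.84.
T_5 = 30.32.
M_5 − T_5 = -0.48.

-0.48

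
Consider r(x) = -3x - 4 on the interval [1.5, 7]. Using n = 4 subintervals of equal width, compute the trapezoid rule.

Δx = (7 − 1.5)/4 = 1.375.
r(1.5) = -8.5, r(2.875) = -12.625, r(4.25) = -16.75, r(5.625) = -20.875, r(7) = -25.
T_4 = (Δx/2)·[r(x_0) + 2r(x_1) + 2r(x_2) + 2r(x_3) + r(x_4)].
Sum = -92.125.

-92.125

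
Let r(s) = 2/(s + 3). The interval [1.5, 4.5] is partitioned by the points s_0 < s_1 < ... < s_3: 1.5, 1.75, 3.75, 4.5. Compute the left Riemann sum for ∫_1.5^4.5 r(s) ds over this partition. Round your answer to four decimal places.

Subinterval widths: 0.25, 2, 0.75.
Left endpoints: 1.5, 1.75, 3.75.
r(1.5) = 4/9, r(1.75) = 8/19, r(3.75) = 8/27.
Sum = Σ Δs_i · r(s_i).
Sum ≈ 1.1754.

1.1754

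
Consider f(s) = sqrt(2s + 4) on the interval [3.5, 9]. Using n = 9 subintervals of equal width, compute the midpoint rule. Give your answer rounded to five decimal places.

22.23680

Δs = (9 − 3.5)/9 = 11/18.
Midpoints: 137/36, 53/12, 181/36, 203/36, 6.25, 247/36, 269/36, 97/12, 313/36.
f(137/36) ≈ 3.40751, f(53/12) ≈ 3.58236, f(181/36) ≈ 3.74907, f(203/36) ≈ 3.90868, f(6.25) ≈ 4.06202, f(247/36) ≈ 4.20978, f(269/36) ≈ 4.35252, f(97/12) ≈ 4.49073, f(313/36) ≈ 4.62481.
Sum = Δs · [f(137/36) + f(53/12) + f(181/36) + ...].
Sum ≈ 22.23680.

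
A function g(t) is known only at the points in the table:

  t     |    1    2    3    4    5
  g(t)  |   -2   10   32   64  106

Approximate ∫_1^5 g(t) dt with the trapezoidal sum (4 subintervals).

158

Δt = 1.
T_4 = (1/2)·[(-2) + 2·10 + 2·32 + 2·64 + 106] = 158.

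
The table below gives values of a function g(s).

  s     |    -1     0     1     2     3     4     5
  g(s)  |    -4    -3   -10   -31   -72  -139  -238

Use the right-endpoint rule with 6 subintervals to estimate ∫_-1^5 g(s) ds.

-493

Δs = 1.
Sum = 1·[(-3) + (-10) + (-31) + (-72) + (-139) + (-238)] = -493.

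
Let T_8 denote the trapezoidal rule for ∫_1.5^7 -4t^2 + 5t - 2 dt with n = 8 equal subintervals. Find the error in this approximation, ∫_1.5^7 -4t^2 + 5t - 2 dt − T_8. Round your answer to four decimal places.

Exact integral: ∫_1.5^7 f(t) dt ≈ -346.958333.
T_8 = -348.69140625.
Error ≈ -346.958333 − (-348.69140625) ≈ 1.7331.

1.7331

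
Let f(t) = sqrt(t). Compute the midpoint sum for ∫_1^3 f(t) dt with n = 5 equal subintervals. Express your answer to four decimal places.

2.7988

Δt = (3 − 1)/5 = 0.4.
Midpoints: 1.2, 1.6, 2, 2.4, 2.8.
f(1.2) ≈ 1.0954, f(1.6) ≈ 1.2649, f(2) ≈ 1.4142, f(2.4) ≈ 1.5492, f(2.8) ≈ 1.6733.
Sum = Δt · [f(1.2) + f(1.6) + f(2) + f(2.4) + f(2.8)].
Sum ≈ 2.7988.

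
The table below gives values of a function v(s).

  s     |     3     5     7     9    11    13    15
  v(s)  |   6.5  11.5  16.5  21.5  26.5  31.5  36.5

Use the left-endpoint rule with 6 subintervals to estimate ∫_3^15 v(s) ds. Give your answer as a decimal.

228

Δs = 2.
Sum = 2·[6.5 + 11.5 + 16.5 + 21.5 + 26.5 + 31.5] = 228.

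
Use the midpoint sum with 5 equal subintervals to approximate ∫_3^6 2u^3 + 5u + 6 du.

Δu = (6 − 3)/5 = 0.6.
Midpoints: 3.3, 3.9, 4.5, 5.1, 5.7.
f(3.3) = 94.374, f(3.9) = 144.138, f(4.5) = 210.75, f(5.1) = 296.802, f(5.7) = 404.886.
Sum = Δu · [f(3.3) + f(3.9) + f(4.5) + f(5.1) + f(5.7)].
Sum = 690.57.

690.57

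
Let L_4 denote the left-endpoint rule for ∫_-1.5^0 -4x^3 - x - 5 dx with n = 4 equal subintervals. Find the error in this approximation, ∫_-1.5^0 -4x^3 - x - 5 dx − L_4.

-3.12890625

Exact integral: ∫_-1.5^0 f(x) dx = -1.3125.
L_4 = 1.81640625.
Error = -1.3125 − 1.81640625 = -3.12890625.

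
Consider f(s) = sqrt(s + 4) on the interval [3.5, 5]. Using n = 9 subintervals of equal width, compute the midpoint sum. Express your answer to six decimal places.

4.306954

Δs = (5 − 3.5)/9 = 1/6.
Midpoints: 43/12, 3.75, 47/12, 49/12, 4.25, 53/12, 55/12, 4.75, 59/12.
f(43/12) ≈ 2.753785, f(3.75) ≈ 2.783882, f(47/12) ≈ 2.813657, f(49/12) ≈ 2.843120, f(4.25) ≈ 2.872281, f(53/12) ≈ 2.901149, f(55/12) ≈ 2.929733, f(4.75) ≈ 2.958040, f(59/12) ≈ 2.986079.
Sum = Δs · [f(43/12) + f(3.75) + f(47/12) + ...].
Sum ≈ 4.306954.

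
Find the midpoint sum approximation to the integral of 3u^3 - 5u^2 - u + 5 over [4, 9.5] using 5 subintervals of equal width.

Δu = (9.5 − 4)/5 = 1.1.
Midpoints: 4.55, 5.65, 6.75, 7.85, 8.95.
f(4.55) = 179.526625, f(5.65) = 380.823875, f(6.75) = 693.078125, f(7.85) = 1140.247375, f(8.95) = 1746.289625.
Sum = Δu · [f(4.55) + f(5.65) + f(6.75) + f(7.85) + f(8.95)].
Sum = 4553.9621875.

4553.9621875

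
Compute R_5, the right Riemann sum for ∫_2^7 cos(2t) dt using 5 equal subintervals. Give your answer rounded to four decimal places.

Δt = (7 − 2)/5 = 1.
Right endpoints: 3, 4, 5, 6, 7.
f(3) ≈ 0.9602, f(4) ≈ -0.1455, f(5) ≈ -0.8391, f(6) ≈ 0.8439, f(7) ≈ 0.1367.
Sum = Δt · [f(3) + f(4) + f(5) + f(6) + f(7)].
Sum ≈ 0.9562.

0.9562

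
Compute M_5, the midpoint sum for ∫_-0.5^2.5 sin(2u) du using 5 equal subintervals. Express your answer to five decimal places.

0.13636

Δu = (2.5 − (-0.5))/5 = 0.6.
Midpoints: -0.2, 0.4, 1, 1.6, 2.2.
f(-0.2) ≈ -0.38942, f(0.4) ≈ 0.71736, f(1) ≈ 0.90930, f(1.6) ≈ -0.05837, f(2.2) ≈ -0.95160.
Sum = Δu · [f(-0.2) + f(0.4) + f(1) + f(1.6) + f(2.2)].
Sum ≈ 0.13636.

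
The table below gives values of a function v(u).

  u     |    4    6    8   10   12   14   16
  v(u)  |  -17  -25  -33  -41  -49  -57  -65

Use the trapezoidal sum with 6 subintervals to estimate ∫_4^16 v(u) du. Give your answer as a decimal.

-492

Δu = 2.
T_6 = (2/2)·[(-17) + 2·(-25) + 2·(-33) + 2·(-41) + 2·(-49) + 2·(-57) + (-65)] = -492.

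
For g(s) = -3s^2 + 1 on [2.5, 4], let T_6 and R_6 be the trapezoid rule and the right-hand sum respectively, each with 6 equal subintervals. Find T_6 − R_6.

3.65625

T_6 = -46.921875.
R_6 = -50.578125.
T_6 − R_6 = 3.65625.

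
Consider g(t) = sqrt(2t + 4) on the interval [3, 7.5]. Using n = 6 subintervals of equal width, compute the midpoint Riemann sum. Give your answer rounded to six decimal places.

Δt = (7.5 − 3)/6 = 0.75.
Midpoints: 3.375, 4.125, 4.875, 5.625, 6.375, 7.125.
g(3.375) ≈ 3.278719, g(4.125) ≈ 3.500000, g(4.875) ≈ 3.708099, g(5.625) ≈ 3.905125, g(6.375) ≈ 4.092676, g(7.125) ≈ 4.272002.
Sum = Δt · [g(3.375) + g(4.125) + g(4.875) + ...].
Sum ≈ 17.067466.

17.067466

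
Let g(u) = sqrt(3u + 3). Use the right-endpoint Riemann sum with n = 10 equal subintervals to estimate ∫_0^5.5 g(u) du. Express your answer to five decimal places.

18.70564

Δu = (5.5 − 0)/10 = 0.55.
Right endpoints: 0.55, 1.1, 1.65, 2.2, 2.75, 3.3, 3.85, 4.4, 4.95, 5.5.
g(0.55) ≈ 2.15639, g(1.1) ≈ 2.50998, g(1.65) ≈ 2.81957, g(2.2) ≈ 3.09839, g(2.75) ≈ 3.35410, g(3.3) ≈ 3.59166, g(3.85) ≈ 3.81445, g(4.4) ≈ 4.02492, g(4.95) ≈ 4.22493, g(5.5) ≈ 4.41588.
Sum = Δu · [g(0.55) + g(1.1) + g(1.65) + ...].
Sum ≈ 18.70564.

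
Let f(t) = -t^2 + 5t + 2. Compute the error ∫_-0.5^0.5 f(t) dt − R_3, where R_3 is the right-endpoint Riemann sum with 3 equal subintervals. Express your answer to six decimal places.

Exact integral: ∫_-0.5^0.5 f(t) dt ≈ 1.91666667.
R_3 ≈ 2.73148148.
Error ≈ 1.91666667 − 2.73148148 ≈ -0.814815.

-0.814815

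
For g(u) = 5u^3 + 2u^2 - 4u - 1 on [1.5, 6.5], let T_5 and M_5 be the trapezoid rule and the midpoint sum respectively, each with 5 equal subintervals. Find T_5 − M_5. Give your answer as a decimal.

77.5

T_5 = 2372.5.
M_5 = 2295.
T_5 − M_5 = 77.5.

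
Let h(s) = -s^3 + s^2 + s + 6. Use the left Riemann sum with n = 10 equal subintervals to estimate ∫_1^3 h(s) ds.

6.2

Δs = (3 − 1)/10 = 0.2.
Left endpoints: 1, 1.2, 1.4, 1.6, 1.8, 2, 2.2, 2.4, 2.6, 2.8.
h(1) = 7, h(1.2) = 6.912, h(1.4) = 6.616, h(1.6) = 6.064, h(1.8) = 5.208, h(2) = 4, h(2.2) = 2.392, h(2.4) = 0.336, h(2.6) = -2.216, h(2.8) = -5.312.
Sum = Δs · [h(1) + h(1.2) + h(1.4) + ...].
Sum = 6.2.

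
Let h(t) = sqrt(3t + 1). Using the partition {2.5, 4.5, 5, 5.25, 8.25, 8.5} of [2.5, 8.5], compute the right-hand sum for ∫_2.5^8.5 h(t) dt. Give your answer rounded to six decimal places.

27.149233

Subinterval widths: 2, 0.5, 0.25, 3, 0.25.
Right endpoints: 4.5, 5, 5.25, 8.25, 8.5.
h(4.5) ≈ 3.807887, h(5) ≈ 4.000000, h(5.25) ≈ 4.092676, h(8.25) ≈ 5.074446, h(8.5) ≈ 5.147815.
Sum = Σ Δt_i · h(t_i).
Sum ≈ 27.149233.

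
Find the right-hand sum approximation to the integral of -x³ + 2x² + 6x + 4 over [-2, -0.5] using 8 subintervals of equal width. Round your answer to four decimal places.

3.4373

Δx = (-0.5 − (-2))/8 = 0.1875.
Right endpoints: -1.8125, -1.625, -1.4375, -1.25, -1.0625, -0.875, -0.6875, -0.5.
f(-1.8125) = 23141/4096, f(-1.625) = 1957/512, f(-1.4375) = 10151/4096, f(-1.25) = 1.578125, f(-1.0625) = 4433/4096, f(-0.875) = 487/512, f(-0.6875) = 4691/4096, f(-0.5) = 1.625.
Sum = Δx · [f(-1.8125) + f(-1.625) + f(-1.4375) + ...].
Sum ≈ 3.4373.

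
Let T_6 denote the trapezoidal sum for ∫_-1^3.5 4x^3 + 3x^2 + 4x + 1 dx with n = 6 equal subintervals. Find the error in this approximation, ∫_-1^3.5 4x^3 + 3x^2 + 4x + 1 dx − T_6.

-7.59375

Exact integral: ∫_-1^3.5 f(x) dx = 219.9375.
T_6 = 227.53125.
Error = 219.9375 − 227.53125 = -7.59375.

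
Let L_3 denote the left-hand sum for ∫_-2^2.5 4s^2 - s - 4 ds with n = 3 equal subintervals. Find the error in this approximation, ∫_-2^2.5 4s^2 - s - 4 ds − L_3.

Exact integral: ∫_-2^2.5 f(s) ds = 12.375.
L_3 = 15.75.
Error = 12.375 − 15.75 = -3.375.

-3.375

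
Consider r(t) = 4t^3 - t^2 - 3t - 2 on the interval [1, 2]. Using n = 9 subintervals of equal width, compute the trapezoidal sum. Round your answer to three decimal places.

6.202

Δt = (2 − 1)/9 = 1/9.
r(1) = -2, r(10/9) = -788/729, r(11/9) = 104/729, r(4/3) = 46/27, r(13/9) = 2650/729, r(14/9) = 4352/729, r(5/3) = 236/27, r(16/9) = 8734/729, r(17/9) = 11462/729, r(2) = 20.
T_9 = (Δt/2)·[r(t_0) + 2r(t_1) + ... + 2r(t_{8}) + r(t_9)].
Sum ≈ 6.202.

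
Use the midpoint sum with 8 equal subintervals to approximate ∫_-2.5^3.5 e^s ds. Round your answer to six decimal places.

32.271664

Δs = (3.5 − (-2.5))/8 = 0.75.
Midpoints: -2.125, -1.375, -0.625, 0.125, 0.875, 1.625, 2.375, 3.125.
f(-2.125) ≈ 0.119433, f(-1.375) ≈ 0.252840, f(-0.625) ≈ 0.535261, f(0.125) ≈ 1.133148, f(0.875) ≈ 2.398875, f(1.625) ≈ 5.078419, f(2.375) ≈ 10.751013, f(3.125) ≈ 22.759895.
Sum = Δs · [f(-2.125) + f(-1.375) + f(-0.625) + ...].
Sum ≈ 32.271664.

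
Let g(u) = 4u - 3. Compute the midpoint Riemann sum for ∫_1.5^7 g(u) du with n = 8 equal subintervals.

Δu = (7 − 1.5)/8 = 0.6875.
Midpoints: 1.84375, 2.53125, 3.21875, 3.90625, 4.59375, 5.28125, 5.96875, 6.65625.
g(1.84375) = 4.375, g(2.53125) = 7.125, g(3.21875) = 9.875, g(3.90625) = 12.625, g(4.59375) = 15.375, g(5.28125) = 18.125, g(5.96875) = 20.875, g(6.65625) = 23.625.
Sum = Δu · [g(1.84375) + g(2.53125) + g(3.21875) + ...].
Sum = 77.

77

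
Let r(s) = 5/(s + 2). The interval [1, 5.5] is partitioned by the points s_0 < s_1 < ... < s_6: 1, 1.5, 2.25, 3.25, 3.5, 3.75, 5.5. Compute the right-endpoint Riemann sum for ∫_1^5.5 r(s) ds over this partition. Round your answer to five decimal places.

Subinterval widths: 0.5, 0.75, 1, 0.25, 0.25, 1.75.
Right endpoints: 1.5, 2.25, 3.25, 3.5, 3.75, 5.5.
r(1.5) = 10/7, r(2.25) = 20/17, r(3.25) = 20/21, r(3.5) = 10/11, r(3.75) = 20/23, r(5.5) = 2/3.
Sum = Σ Δs_i · r(s_i).
Sum ≈ 4.16035.

4.16035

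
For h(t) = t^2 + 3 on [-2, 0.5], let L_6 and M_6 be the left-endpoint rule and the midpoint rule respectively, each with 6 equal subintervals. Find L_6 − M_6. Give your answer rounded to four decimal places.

L_6 ≈ 11.061921.
M_6 ≈ 10.172164.
L_6 − M_6 ≈ 0.8898.

0.8898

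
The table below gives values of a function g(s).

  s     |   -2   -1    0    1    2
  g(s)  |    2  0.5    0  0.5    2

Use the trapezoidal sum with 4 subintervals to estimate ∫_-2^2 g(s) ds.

3

Δs = 1.
T_4 = (1/2)·[2 + 2·0.5 + 2·0 + 2·0.5 + 2] = 3.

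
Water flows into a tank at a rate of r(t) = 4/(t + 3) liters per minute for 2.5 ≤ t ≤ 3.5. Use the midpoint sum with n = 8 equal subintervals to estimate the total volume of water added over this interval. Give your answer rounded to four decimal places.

Δt = (3.5 − 2.5)/8 = 0.125.
Midpoints: 2.5625, 2.6875, 2.8125, 2.9375, 3.0625, 3.1875, 3.3125, 3.4375.
r(2.5625) = 64/89, r(2.6875) = 64/91, r(2.8125) = 64/93, r(2.9375) = 64/95, r(3.0625) = 64/97, r(3.1875) = 64/99, r(3.3125) = 64/101, r(3.4375) = 64/103.
Sum = Δt · [r(2.5625) + r(2.6875) + r(2.8125) + ...].
Sum ≈ 0.6682.

0.6682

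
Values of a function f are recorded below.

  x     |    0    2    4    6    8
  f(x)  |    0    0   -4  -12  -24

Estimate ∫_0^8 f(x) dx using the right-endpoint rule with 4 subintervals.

-80

Δx = 2.
Sum = 2·[0 + (-4) + (-12) + (-24)] = -80.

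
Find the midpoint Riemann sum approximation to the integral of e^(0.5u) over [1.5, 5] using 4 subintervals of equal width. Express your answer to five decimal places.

Δu = (5 − 1.5)/4 = 0.875.
Midpoints: 1.9375, 2.8125, 3.6875, 4.5625.
f(1.9375) ≈ 2.63465, f(2.8125) ≈ 4.08062, f(3.6875) ≈ 6.32019, f(4.5625) ≈ 9.78891.
Sum = Δu · [f(1.9375) + f(2.8125) + f(3.6875) + f(4.5625)].
Sum ≈ 19.97133.

19.97133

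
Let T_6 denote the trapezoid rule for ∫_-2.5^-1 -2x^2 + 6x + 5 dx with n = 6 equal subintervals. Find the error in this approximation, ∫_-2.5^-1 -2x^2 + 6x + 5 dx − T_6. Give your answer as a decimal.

Exact integral: ∫_-2.5^-1 f(x) dx = -18.
T_6 = -18.03125.
Error = -18 − (-18.03125) = 0.03125.

0.03125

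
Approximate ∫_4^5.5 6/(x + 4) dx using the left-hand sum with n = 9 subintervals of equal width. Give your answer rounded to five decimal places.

Δx = (5.5 − 4)/9 = 1/6.
Left endpoints: 4, 25/6, 13/3, 4.5, 14/3, 29/6, 5, 31/6, 16/3.
f(4) = 0.75, f(25/6) = 36/49, f(13/3) = 0.72, f(4.5) = 12/17, f(14/3) = 9/13, f(29/6) = 36/53, f(5) = 2/3, f(31/6) = 36/55, f(16/3) = 9/14.
Sum = Δx · [f(4) + f(25/6) + f(13/3) + ...].
Sum ≈ 1.04103.

1.04103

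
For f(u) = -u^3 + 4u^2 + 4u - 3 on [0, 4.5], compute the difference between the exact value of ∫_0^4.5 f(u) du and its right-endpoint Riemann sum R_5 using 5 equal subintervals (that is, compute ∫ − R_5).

Exact integral: ∫_0^4.5 f(u) du = 45.984375.
R_5 = 47.8575.
Error = 45.984375 − 47.8575 = -1.873125.

-1.873125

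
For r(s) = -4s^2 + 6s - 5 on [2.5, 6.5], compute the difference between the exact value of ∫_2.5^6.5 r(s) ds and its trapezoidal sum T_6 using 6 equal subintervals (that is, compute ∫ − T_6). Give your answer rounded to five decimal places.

1.18519

Exact integral: ∫_2.5^6.5 r(s) ds ≈ -257.3333333.
T_6 ≈ -258.5185185.
Error ≈ -257.3333333 − (-258.5185185) ≈ 1.18519.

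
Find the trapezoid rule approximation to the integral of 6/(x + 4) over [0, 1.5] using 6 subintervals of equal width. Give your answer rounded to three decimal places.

Δx = (1.5 − 0)/6 = 0.25.
f(0) = 1.5, f(0.25) = 24/17, f(0.5) = 4/3, f(0.75) = 24/19, f(1) = 1.2, f(1.25) = 8/7, f(1.5) = 12/11.
T_6 = (Δx/2)·[f(x_0) + 2f(x_1) + ... + 2f(x_{5}) + f(x_6)].
Sum ≈ 1.912.

1.912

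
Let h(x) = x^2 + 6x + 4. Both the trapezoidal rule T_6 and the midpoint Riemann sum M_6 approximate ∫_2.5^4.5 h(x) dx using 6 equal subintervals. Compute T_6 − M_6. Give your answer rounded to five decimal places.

T_6 ≈ 75.2037037.
M_6 ≈ 75.1481481.
T_6 − M_6 ≈ 0.05556.

0.05556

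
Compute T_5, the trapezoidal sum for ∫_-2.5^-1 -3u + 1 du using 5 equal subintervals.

Δu = (-1 − (-2.5))/5 = 0.3.
f(-2.5) = 8.5, f(-2.2) = 7.6, f(-1.9) = 6.7, f(-1.6) = 5.8, f(-1.3) = 4.9, f(-1) = 4.
T_5 = (Δu/2)·[f(u_0) + 2f(u_1) + ... + 2f(u_{4}) + f(u_5)].
Sum = 9.375.

9.375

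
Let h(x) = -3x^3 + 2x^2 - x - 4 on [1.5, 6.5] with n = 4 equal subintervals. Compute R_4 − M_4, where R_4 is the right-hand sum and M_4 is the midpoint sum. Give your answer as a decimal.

-528.125

R_4 = -1700.15625.
M_4 = -1172.03125.
R_4 − M_4 = -528.125.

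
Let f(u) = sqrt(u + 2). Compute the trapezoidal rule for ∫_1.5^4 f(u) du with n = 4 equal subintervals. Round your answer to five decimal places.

Δu = (4 − 1.5)/4 = 0.625.
f(1.5) ≈ 1.87083, f(2.125) ≈ 2.03101, f(2.75) ≈ 2.17945, f(3.375) ≈ 2.31840, f(4) ≈ 2.44949.
T_4 = (Δu/2)·[f(u_0) + 2f(u_1) + 2f(u_2) + 2f(u_3) + f(u_4)].
Sum ≈ 5.43064.

5.43064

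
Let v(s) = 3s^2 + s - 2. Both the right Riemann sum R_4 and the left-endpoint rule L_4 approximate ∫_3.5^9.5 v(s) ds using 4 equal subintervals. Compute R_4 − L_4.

R_4 = 1028.25.
L_4 = 668.25.
R_4 − L_4 = 360.

360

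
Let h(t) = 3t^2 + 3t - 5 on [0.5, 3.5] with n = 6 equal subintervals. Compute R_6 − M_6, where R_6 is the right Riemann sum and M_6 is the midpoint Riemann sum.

11.8125

R_6 = 57.375.
M_6 = 45.5625.
R_6 − M_6 = 11.8125.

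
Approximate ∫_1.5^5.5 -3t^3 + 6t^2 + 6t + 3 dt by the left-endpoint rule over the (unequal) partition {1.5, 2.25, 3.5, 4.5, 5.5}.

Subinterval widths: 0.75, 1.25, 1, 1.
Left endpoints: 1.5, 2.25, 3.5, 4.5.
f(1.5) = 15.375, f(2.25) = 12.703125, f(3.5) = -31.125, f(4.5) = -121.875.
Sum = Σ Δt_i · f(t_i).
Sum = -125.58984375.

-125.58984375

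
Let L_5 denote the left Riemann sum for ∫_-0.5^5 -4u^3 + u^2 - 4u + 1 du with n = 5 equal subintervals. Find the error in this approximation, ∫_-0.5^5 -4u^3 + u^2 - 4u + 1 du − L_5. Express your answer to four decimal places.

Exact integral: ∫_-0.5^5 f(u) du ≈ -627.229167.
L_5 = -382.305.
Error ≈ -627.229167 − (-382.305) ≈ -244.9242.

-244.9242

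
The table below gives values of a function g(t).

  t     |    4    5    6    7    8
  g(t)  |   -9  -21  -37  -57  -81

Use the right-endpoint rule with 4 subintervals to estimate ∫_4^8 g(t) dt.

Δt = 1.
Sum = 1·[(-21) + (-37) + (-57) + (-81)] = -196.

-196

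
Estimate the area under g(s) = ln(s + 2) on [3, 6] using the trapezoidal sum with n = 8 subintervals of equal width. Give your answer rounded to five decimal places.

Δs = (6 − 3)/8 = 0.375.
g(3) ≈ 1.60944, g(3.375) ≈ 1.68176, g(3.75) ≈ 1.74920, g(4.125) ≈ 1.81238, g(4.5) ≈ 1.87180, g(4.875) ≈ 1.92789, g(5.25) ≈ 1.98100, g(5.625) ≈ 2.03143, g(6) ≈ 2.07944.
T_8 = (Δs/2)·[g(s_0) + 2g(s_1) + ... + 2g(s_{7}) + g(s_8)].
Sum ≈ 5.58746.

5.58746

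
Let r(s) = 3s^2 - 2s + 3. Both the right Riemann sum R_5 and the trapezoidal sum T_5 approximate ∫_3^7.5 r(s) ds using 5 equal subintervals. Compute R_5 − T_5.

R_5 = 422.685.
T_5 = 362.9475.
R_5 − T_5 = 59.7375.

59.7375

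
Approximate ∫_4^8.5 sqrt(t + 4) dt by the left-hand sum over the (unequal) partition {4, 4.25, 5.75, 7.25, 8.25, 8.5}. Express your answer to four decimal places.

Subinterval widths: 0.25, 1.5, 1.5, 1, 0.25.
Left endpoints: 4, 4.25, 5.75, 7.25, 8.25.
f(4) ≈ 2.8284, f(4.25) ≈ 2.8723, f(5.75) ≈ 3.1225, f(7.25) ≈ 3.3541, f(8.25) ≈ 3.5000.
Sum = Σ Δt_i · f(t_i).
Sum ≈ 13.9284.

13.9284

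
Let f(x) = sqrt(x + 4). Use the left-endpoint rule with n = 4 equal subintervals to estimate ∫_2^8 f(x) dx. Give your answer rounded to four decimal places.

Δx = (8 − 2)/4 = 1.5.
Left endpoints: 2, 3.5, 5, 6.5.
f(2) ≈ 2.4495, f(3.5) ≈ 2.7386, f(5) ≈ 3.0000, f(6.5) ≈ 3.2404.
Sum = Δx · [f(2) + f(3.5) + f(5) + f(6.5)].
Sum ≈ 17.1427.

17.1427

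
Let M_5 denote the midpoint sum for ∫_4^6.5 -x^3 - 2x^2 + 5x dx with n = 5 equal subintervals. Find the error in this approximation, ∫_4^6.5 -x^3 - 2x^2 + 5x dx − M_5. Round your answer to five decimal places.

-0.92448

Exact integral: ∫_4^6.5 f(x) dx ≈ -457.0572917.
M_5 = -456.1328125.
Error ≈ -457.0572917 − (-456.1328125) ≈ -0.92448.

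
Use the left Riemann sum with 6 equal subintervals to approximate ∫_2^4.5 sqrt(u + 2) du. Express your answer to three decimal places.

5.599

Δu = (4.5 − 2)/6 = 5/12.
Left endpoints: 2, 29/12, 17/6, 3.25, 11/3, 49/12.
f(2) ≈ 2.000, f(29/12) ≈ 2.102, f(17/6) ≈ 2.198, f(3.25) ≈ 2.291, f(11/3) ≈ 2.380, f(49/12) ≈ 2.466.
Sum = Δu · [f(2) + f(29/12) + f(17/6) + ...].
Sum ≈ 5.599.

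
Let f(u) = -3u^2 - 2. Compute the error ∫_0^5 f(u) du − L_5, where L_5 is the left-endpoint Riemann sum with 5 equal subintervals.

-35

Exact integral: ∫_0^5 f(u) du = -135.
L_5 = -100.
Error = -135 − (-100) = -35.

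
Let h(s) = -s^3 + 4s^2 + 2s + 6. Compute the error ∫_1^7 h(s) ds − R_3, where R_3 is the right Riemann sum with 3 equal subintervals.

170

Exact integral: ∫_1^7 h(s) ds = -60.
R_3 = -230.
Error = -60 − (-230) = 170.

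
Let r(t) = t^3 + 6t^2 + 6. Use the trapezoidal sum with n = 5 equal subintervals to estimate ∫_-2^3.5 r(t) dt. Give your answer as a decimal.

Δt = (3.5 − (-2))/5 = 1.1.
r(-2) = 22, r(-0.9) = 10.131, r(0.2) = 6.248, r(1.3) = 18.337, r(2.4) = 54.384, r(3.5) = 122.375.
T_5 = (Δt/2)·[r(t_0) + 2r(t_1) + ... + 2r(t_{4}) + r(t_5)].
Sum = 177.41625.

177.41625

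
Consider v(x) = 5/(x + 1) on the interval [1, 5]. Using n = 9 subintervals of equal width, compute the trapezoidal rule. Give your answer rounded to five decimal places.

5.51125

Δx = (5 − 1)/9 = 4/9.
v(1) = 2.5, v(13/9) = 45/22, v(17/9) = 45/26, v(7/3) = 1.5, v(25/9) = 45/34, v(29/9) = 45/38, v(11/3) = 15/14, v(37/9) = 45/46, v(41/9) = 0.9, v(5) = 5/6.
T_9 = (Δx/2)·[v(x_0) + 2v(x_1) + ... + 2v(x_{8}) + v(x_9)].
Sum ≈ 5.51125.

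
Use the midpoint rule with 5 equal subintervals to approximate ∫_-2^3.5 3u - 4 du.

-9.625

Δu = (3.5 − (-2))/5 = 1.1.
Midpoints: -1.45, -0.35, 0.75, 1.85, 2.95.
f(-1.45) = -8.35, f(-0.35) = -5.05, f(0.75) = -1.75, f(1.85) = 1.55, f(2.95) = 4.85.
Sum = Δu · [f(-1.45) + f(-0.35) + f(0.75) + f(1.85) + f(2.95)].
Sum = -9.625.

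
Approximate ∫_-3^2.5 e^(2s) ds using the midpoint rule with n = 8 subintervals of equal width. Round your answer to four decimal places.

Δs = (2.5 − (-3))/8 = 0.6875.
Midpoints: -2.65625, -1.96875, -1.28125, -0.59375, 0.09375, 0.78125, 1.46875, 2.15625.
f(-2.65625) ≈ 0.0049, f(-1.96875) ≈ 0.0195, f(-1.28125) ≈ 0.0771, f(-0.59375) ≈ 0.3050, f(0.09375) ≈ 1.2062, f(0.78125) ≈ 4.7707, f(1.46875) ≈ 18.8686, f(2.15625) ≈ 74.6268.
Sum = Δs · [f(-2.65625) + f(-1.96875) + f(-1.28125) + ...].
Sum ≈ 68.6668.

68.6668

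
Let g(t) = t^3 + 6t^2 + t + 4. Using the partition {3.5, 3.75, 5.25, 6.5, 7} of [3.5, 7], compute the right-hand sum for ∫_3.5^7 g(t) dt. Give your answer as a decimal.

Subinterval widths: 0.25, 1.5, 1.25, 0.5.
Right endpoints: 3.75, 5.25, 6.5, 7.
g(3.75) = 144.859375, g(5.25) = 319.328125, g(6.5) = 538.625, g(7) = 648.
Sum = Σ Δt_i · g(t_i).
Sum = 1512.48828125.

1512.48828125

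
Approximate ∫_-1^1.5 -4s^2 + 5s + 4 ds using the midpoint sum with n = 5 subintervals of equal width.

Δs = (1.5 − (-1))/5 = 0.5.
Midpoints: -0.75, -0.25, 0.25, 0.75, 1.25.
f(-0.75) = -2, f(-0.25) = 2.5, f(0.25) = 5, f(0.75) = 5.5, f(1.25) = 4.
Sum = Δs · [f(-0.75) + f(-0.25) + f(0.25) + f(0.75) + f(1.25)].
Sum = 7.5.

7.5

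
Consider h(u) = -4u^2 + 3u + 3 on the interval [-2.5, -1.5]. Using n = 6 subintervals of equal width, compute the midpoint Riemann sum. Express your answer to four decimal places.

-19.3241

Δu = (-1.5 − (-2.5))/6 = 1/6.
Midpoints: -29/12, -2.25, -25/12, -23/12, -1.75, -19/12.
h(-29/12) = -497/18, h(-2.25) = -24, h(-25/12) = -371/18, h(-23/12) = -157/9, h(-1.75) = -14.5, h(-19/12) = -106/9.
Sum = Δu · [h(-29/12) + h(-2.25) + h(-25/12) + ...].
Sum ≈ -19.3241.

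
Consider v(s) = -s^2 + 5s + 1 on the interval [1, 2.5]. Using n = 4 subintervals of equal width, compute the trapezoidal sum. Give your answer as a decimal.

Δs = (2.5 − 1)/4 = 0.375.
v(1) = 5, v(1.375) = 5.984375, v(1.75) = 6.6875, v(2.125) = 7.109375, v(2.5) = 7.25.
T_4 = (Δs/2)·[v(s_0) + 2v(s_1) + 2v(s_2) + 2v(s_3) + v(s_4)].
Sum = 9.71484375.

9.71484375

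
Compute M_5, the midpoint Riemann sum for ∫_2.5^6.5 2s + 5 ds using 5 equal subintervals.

56

Δs = (6.5 − 2.5)/5 = 0.8.
Midpoints: 2.9, 3.7, 4.5, 5.3, 6.1.
f(2.9) = 10.8, f(3.7) = 12.4, f(4.5) = 14, f(5.3) = 15.6, f(6.1) = 17.2.
Sum = Δs · [f(2.9) + f(3.7) + f(4.5) + f(5.3) + f(6.1)].
Sum = 56.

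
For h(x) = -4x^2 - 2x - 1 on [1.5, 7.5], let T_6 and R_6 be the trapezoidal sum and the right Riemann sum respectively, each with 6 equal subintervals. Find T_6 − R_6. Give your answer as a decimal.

114

T_6 = -622.
R_6 = -736.
T_6 − R_6 = 114.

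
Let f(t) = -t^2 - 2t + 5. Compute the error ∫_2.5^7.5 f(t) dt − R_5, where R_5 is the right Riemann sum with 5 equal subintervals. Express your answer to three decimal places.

Exact integral: ∫_2.5^7.5 f(t) dt ≈ -160.41667.
R_5 = -191.25.
Error ≈ -160.41667 − (-191.25) ≈ 30.833.

30.833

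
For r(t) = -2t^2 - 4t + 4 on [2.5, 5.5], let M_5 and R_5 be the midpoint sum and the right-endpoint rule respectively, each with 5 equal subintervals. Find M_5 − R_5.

M_5 = -136.32.
R_5 = -154.86.
M_5 − R_5 = 18.54.

18.54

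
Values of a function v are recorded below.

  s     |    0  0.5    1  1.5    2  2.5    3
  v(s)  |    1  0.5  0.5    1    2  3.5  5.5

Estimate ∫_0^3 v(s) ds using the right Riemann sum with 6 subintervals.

6.5

Δs = 0.5.
Sum = 0.5·[0.5 + 0.5 + 1 + 2 + 3.5 + 5.5] = 6.5.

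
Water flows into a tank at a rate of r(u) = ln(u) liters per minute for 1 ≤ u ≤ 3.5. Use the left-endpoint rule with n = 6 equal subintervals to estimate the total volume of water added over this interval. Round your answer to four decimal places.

1.6134

Δu = (3.5 − 1)/6 = 5/12.
Left endpoints: 1, 17/12, 11/6, 2.25, 8/3, 37/12.
r(1) ≈ 0.0000, r(17/12) ≈ 0.3483, r(11/6) ≈ 0.6061, r(2.25) ≈ 0.8109, r(8/3) ≈ 0.9808, r(37/12) ≈ 1.1260.
Sum = Δu · [r(1) + r(17/12) + r(11/6) + ...].
Sum ≈ 1.6134.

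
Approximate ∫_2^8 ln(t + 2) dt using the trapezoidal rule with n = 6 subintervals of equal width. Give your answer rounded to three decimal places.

11.468

Δt = (8 − 2)/6 = 1.
f(2) ≈ 1.386, f(3) ≈ 1.609, f(4) ≈ 1.792, f(5) ≈ 1.946, f(6) ≈ 2.079, f(7) ≈ 2.197, f(8) ≈ 2.303.
T_6 = (Δt/2)·[f(t_0) + 2f(t_1) + ... + 2f(t_{5}) + f(t_6)].
Sum ≈ 11.468.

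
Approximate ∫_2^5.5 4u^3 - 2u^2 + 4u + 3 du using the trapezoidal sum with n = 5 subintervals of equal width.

868.77

Δu = (5.5 − 2)/5 = 0.7.
f(2) = 35, f(2.7) = 77.952, f(3.4) = 150.696, f(4.1) = 261.464, f(4.8) = 418.488, f(5.5) = 630.
T_5 = (Δu/2)·[f(u_0) + 2f(u_1) + ... + 2f(u_{4}) + f(u_5)].
Sum = 868.77.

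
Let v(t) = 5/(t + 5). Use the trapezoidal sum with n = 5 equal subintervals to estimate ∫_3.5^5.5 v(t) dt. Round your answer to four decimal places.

Δt = (5.5 − 3.5)/5 = 0.4.
v(3.5) = 10/17, v(3.9) = 50/89, v(4.3) = 50/93, v(4.7) = 50/97, v(5.1) = 50/101, v(5.5) = 10/21.
T_5 = (Δt/2)·[v(t_0) + 2v(t_1) + ... + 2v(t_{4}) + v(t_5)].
Sum ≈ 1.0569.

1.0569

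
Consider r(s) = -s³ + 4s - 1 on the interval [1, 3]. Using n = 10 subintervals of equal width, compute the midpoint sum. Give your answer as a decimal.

-5.96

Δs = (3 − 1)/10 = 0.2.
Midpoints: 1.1, 1.3, 1.5, 1.7, 1.9, 2.1, 2.3, 2.5, 2.7, 2.9.
r(1.1) = 2.069, r(1.3) = 2.003, r(1.5) = 1.625, r(1.7) = 0.887, r(1.9) = -0.259, r(2.1) = -1.861, r(2.3) = -3.967, r(2.5) = -6.625, r(2.7) = -9.883, r(2.9) = -13.789.
Sum = Δs · [r(1.1) + r(1.3) + r(1.5) + ...].
Sum = -5.96.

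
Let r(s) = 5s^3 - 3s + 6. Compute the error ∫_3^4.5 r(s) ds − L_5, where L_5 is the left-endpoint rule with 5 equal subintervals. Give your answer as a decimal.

46.153125

Exact integral: ∫_3^4.5 r(s) ds = 403.453125.
L_5 = 357.3.
Error = 403.453125 − 357.3 = 46.153125.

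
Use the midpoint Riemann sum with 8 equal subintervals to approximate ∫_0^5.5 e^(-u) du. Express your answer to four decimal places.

0.9766

Δu = (5.5 − 0)/8 = 0.6875.
Midpoints: 0.34375, 1.03125, 1.71875, 2.40625, 3.09375, 3.78125, 4.46875, 5.15625.
f(0.34375) ≈ 0.7091, f(1.03125) ≈ 0.3566, f(1.71875) ≈ 0.1793, f(2.40625) ≈ 0.0902, f(3.09375) ≈ 0.0453, f(3.78125) ≈ 0.0228, f(4.46875) ≈ 0.0115, f(5.15625) ≈ 0.0058.
Sum = Δu · [f(0.34375) + f(1.03125) + f(1.71875) + ...].
Sum ≈ 0.9766.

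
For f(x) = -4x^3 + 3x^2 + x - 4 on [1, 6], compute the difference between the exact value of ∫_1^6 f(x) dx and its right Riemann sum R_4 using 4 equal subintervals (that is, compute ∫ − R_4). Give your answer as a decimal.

Exact integral: ∫_1^6 f(x) dx = -1082.5.
R_4 = -1602.03125.
Error = -1082.5 − (-1602.03125) = 519.53125.

519.53125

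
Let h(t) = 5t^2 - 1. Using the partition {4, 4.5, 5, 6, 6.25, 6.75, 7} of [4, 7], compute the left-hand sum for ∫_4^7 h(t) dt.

412.234375

Subinterval widths: 0.5, 0.5, 1, 0.25, 0.5, 0.25.
Left endpoints: 4, 4.5, 5, 6, 6.25, 6.75.
h(4) = 79, h(4.5) = 100.25, h(5) = 124, h(6) = 179, h(6.25) = 194.3125, h(6.75) = 226.8125.
Sum = Σ Δt_i · h(t_i).
Sum = 412.234375.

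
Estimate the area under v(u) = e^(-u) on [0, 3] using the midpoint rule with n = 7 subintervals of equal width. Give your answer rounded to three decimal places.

0.943

Δu = (3 − 0)/7 = 3/7.
Midpoints: 3/14, 9/14, 15/14, 1.5, 27/14, 33/14, 39/14.
v(3/14) ≈ 0.807, v(9/14) ≈ 0.526, v(15/14) ≈ 0.343, v(1.5) ≈ 0.223, v(27/14) ≈ 0.145, v(33/14) ≈ 0.095, v(39/14) ≈ 0.062.
Sum = Δu · [v(3/14) + v(9/14) + v(15/14) + ...].
Sum ≈ 0.943.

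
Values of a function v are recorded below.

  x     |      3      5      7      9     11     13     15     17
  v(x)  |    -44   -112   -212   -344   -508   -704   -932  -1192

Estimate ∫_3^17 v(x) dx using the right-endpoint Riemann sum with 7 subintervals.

Δx = 2.
Sum = 2·[(-112) + (-212) + (-344) + (-508) + (-704) + (-932) + (-1192)] = -8008.

-8008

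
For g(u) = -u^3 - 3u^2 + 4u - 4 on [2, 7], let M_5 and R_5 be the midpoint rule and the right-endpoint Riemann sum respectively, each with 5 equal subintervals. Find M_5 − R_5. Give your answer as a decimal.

245.625

M_5 = -854.375.
R_5 = -1100.
M_5 − R_5 = 245.625.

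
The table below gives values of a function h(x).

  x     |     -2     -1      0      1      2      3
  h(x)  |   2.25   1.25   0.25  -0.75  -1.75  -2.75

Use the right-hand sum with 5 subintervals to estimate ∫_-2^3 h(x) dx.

-3.75

Δx = 1.
Sum = 1·[1.25 + 0.25 + (-0.75) + (-1.75) + (-2.75)] = -3.75.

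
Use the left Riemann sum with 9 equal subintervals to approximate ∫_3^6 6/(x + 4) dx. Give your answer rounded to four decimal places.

2.1835

Δx = (6 − 3)/9 = 1/3.
Left endpoints: 3, 10/3, 11/3, 4, 13/3, 14/3, 5, 16/3, 17/3.
f(3) = 6/7, f(10/3) = 9/11, f(11/3) = 18/23, f(4) = 0.75, f(13/3) = 0.72, f(14/3) = 9/13, f(5) = 2/3, f(16/3) = 9/14, f(17/3) = 18/29.
Sum = Δx · [f(3) + f(10/3) + f(11/3) + ...].
Sum ≈ 2.1835.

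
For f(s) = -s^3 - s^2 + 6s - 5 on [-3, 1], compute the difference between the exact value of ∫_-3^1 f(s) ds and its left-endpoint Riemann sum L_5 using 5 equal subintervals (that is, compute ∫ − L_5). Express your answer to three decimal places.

Exact integral: ∫_-3^1 f(s) ds ≈ -33.33333.
L_5 = -34.08.
Error ≈ -33.33333 − (-34.08) ≈ 0.747.

0.747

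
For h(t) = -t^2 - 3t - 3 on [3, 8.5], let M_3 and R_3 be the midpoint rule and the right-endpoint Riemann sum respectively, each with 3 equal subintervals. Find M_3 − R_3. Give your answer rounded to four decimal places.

77.7257

M_3 ≈ -305.542824.
R_3 ≈ -383.268519.
M_3 − R_3 ≈ 77.7257.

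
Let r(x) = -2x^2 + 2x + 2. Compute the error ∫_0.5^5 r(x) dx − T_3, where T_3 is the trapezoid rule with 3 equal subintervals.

3.375

Exact integral: ∫_0.5^5 r(x) dx = -49.5.
T_3 = -52.875.
Error = -49.5 − (-52.875) = 3.375.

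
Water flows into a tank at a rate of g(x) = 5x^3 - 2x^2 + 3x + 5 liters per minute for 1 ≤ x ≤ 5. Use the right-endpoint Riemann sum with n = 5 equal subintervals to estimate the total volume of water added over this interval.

Δx = (5 − 1)/5 = 0.8.
Right endpoints: 1.8, 2.6, 3.4, 4.2, 5.
g(1.8) = 33.08, g(2.6) = 87.16, g(3.4) = 188.6, g(4.2) = 352.76, g(5) = 595.
Sum = Δx · [g(1.8) + g(2.6) + g(3.4) + g(4.2) + g(5)].
Sum = 1005.28.

1005.28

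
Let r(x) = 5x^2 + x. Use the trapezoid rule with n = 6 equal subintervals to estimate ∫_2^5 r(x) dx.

206.125

Δx = (5 − 2)/6 = 0.5.
r(2) = 22, r(2.5) = 33.75, r(3) = 48, r(3.5) = 64.75, r(4) = 84, r(4.5) = 105.75, r(5) = 130.
T_6 = (Δx/2)·[r(x_0) + 2r(x_1) + ... + 2r(x_{5}) + r(x_6)].
Sum = 206.125.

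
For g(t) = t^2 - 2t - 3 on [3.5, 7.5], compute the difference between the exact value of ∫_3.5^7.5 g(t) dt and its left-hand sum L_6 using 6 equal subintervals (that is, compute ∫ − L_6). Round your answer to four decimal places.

11.7037

Exact integral: ∫_3.5^7.5 g(t) dt ≈ 70.333333.
L_6 ≈ 58.629630.
Error ≈ 70.333333 − 58.629630 ≈ 11.7037.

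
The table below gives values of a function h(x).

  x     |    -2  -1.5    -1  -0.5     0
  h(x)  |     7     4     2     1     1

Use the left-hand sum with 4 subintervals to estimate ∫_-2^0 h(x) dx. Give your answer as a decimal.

7

Δx = 0.5.
Sum = 0.5·[7 + 4 + 2 + 1] = 7.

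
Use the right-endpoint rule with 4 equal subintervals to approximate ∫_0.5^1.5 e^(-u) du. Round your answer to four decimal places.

0.3375

Δu = (1.5 − 0.5)/4 = 0.25.
Right endpoints: 0.75, 1, 1.25, 1.5.
f(0.75) ≈ 0.4724, f(1) ≈ 0.3679, f(1.25) ≈ 0.2865, f(1.5) ≈ 0.2231.
Sum = Δu · [f(0.75) + f(1) + f(1.25) + f(1.5)].
Sum ≈ 0.3375.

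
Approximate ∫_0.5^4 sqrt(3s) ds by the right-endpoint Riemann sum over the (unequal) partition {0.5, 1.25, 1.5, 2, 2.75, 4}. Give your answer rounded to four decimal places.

9.6918

Subinterval widths: 0.75, 0.25, 0.5, 0.75, 1.25.
Right endpoints: 1.25, 1.5, 2, 2.75, 4.
f(1.25) ≈ 1.9365, f(1.5) ≈ 2.1213, f(2) ≈ 2.4495, f(2.75) ≈ 2.8723, f(4) ≈ 3.4641.
Sum = Σ Δs_i · f(s_i).
Sum ≈ 9.6918.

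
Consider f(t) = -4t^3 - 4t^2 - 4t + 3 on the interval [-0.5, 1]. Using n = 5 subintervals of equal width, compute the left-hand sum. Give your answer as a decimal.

Δt = (1 − (-0.5))/5 = 0.3.
Left endpoints: -0.5, -0.2, 0.1, 0.4, 0.7.
f(-0.5) = 4.5, f(-0.2) = 3.672, f(0.1) = 2.556, f(0.4) = 0.504, f(0.7) = -3.132.
Sum = Δt · [f(-0.5) + f(-0.2) + f(0.1) + f(0.4) + f(0.7)].
Sum = 2.43.

2.43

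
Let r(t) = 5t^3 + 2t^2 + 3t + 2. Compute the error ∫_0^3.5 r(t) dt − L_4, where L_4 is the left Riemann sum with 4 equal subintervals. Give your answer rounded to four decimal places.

Exact integral: ∫_0^3.5 r(t) dt ≈ 241.536458.
L_4 ≈ 145.051758.
Error ≈ 241.536458 − 145.051758 ≈ 96.4847.

96.4847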